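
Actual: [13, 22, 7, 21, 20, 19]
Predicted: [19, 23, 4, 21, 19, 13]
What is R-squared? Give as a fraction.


Mean(y) = 17. SS_res = 83. SS_tot = 170. R^2 = 1 - 83/(170) = 87/170.

87/170


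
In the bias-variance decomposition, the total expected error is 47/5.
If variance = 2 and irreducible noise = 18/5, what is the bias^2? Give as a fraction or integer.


Total error = bias^2 + variance + irreducible noise. So bias^2 = 47/5 - 2 - 18/5 = 19/5.

19/5


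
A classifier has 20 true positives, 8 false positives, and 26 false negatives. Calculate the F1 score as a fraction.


Precision = 20/28 = 5/7. Recall = 20/46 = 10/23. F1 = 2*P*R/(P+R) = 20/37.

20/37


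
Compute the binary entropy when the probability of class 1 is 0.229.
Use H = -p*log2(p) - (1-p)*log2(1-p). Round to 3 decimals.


H = -0.229*log2(0.229) - 0.771*log2(0.771) = 0.776.

0.776


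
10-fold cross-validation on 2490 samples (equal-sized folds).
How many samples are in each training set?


Each validation fold has 2490/10 = 249 samples. Training set = 2490 - 249 = 2241.

2241


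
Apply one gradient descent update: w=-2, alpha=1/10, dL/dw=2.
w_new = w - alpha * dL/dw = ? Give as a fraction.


w_new = -2 - 1/10 * 2 = -2 - 1/5 = -11/5.

-11/5


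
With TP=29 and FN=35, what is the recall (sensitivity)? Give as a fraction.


Recall = TP / (TP + FN) = 29 / 64 = 29/64.

29/64


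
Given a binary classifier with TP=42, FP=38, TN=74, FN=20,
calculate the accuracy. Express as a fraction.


Accuracy = (TP + TN) / (TP + TN + FP + FN) = (42 + 74) / 174 = 2/3.

2/3


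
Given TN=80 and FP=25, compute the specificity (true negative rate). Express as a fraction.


Specificity = TN / (TN + FP) = 80 / 105 = 16/21.

16/21


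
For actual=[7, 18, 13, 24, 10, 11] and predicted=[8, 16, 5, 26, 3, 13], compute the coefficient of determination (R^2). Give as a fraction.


Mean(y) = 83/6. SS_res = 126. SS_tot = 1145/6. R^2 = 1 - 126/(1145/6) = 389/1145.

389/1145


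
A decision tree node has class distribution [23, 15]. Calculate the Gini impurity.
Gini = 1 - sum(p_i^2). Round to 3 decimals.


Total = 38. Proportions: 23/38, 15/38. sum(p_i^2) = 0.5222. Gini = 1 - 0.5222 = 0.4778, which rounds to 0.478.

0.478


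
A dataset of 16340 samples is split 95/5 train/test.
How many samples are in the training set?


Test set = 16340 * 5% = 817. Training set = 16340 - 817 = 15523.

15523


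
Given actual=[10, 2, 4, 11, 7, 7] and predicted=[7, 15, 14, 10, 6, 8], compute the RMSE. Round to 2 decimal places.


MSE = 46.8333. RMSE = sqrt(46.8333) = 6.84.

6.84


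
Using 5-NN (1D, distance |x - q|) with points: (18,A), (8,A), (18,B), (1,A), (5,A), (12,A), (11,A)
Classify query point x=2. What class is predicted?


Distances: |18-2|=16, |8-2|=6, |18-2|=16, |1-2|=1, |5-2|=3, |12-2|=10, |11-2|=9. 5 nearest: (1,A), (5,A), (8,A), (11,A), (12,A). Counts: {'A': 5}. Majority class: A.

A


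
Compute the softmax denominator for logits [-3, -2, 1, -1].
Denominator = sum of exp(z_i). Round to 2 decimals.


Denom = e^-3=0.0498 + e^-2=0.1353 + e^1=2.7183 + e^-1=0.3679. Sum = 3.2713, which rounds to 3.27.

3.27


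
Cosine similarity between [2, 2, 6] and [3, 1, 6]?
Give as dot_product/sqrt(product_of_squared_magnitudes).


dot = 44. |a|^2 = 44, |b|^2 = 46. cos = 44/sqrt(2024).

44/sqrt(2024)


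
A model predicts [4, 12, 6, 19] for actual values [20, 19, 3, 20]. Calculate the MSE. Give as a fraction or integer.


MSE = (1/4) * ((20-4)^2=256 + (19-12)^2=49 + (3-6)^2=9 + (20-19)^2=1). Sum = 315. MSE = 315/4.

315/4


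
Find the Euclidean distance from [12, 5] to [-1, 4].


d = sqrt(sum of squared differences). (12--1)^2=169, (5-4)^2=1. Sum = 170.

sqrt(170)


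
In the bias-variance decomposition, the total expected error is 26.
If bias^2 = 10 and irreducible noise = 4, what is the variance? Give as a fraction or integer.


Total error = bias^2 + variance + irreducible noise. So variance = 26 - 10 - 4 = 12.

12


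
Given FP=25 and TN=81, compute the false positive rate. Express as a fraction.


FPR = FP / (FP + TN) = 25 / 106 = 25/106.

25/106


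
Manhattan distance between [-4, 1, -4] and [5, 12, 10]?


d = sum of absolute differences: |-4-5|=9 + |1-12|=11 + |-4-10|=14 = 34.

34


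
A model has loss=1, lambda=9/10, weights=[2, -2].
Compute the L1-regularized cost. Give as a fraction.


L1 norm = sum(|w|) = 4. J = 1 + 9/10 * 4 = 23/5.

23/5


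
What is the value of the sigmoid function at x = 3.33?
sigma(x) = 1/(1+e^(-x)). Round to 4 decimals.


sigma(3.33) = 1/(1+e^(-3.33)) = 1/(1+0.035793) = 1/1.035793 = 0.9654.

0.9654


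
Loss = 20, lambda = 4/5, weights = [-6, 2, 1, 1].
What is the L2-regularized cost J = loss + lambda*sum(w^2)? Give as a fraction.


L2 sq norm = sum(w^2) = 42. J = 20 + 4/5 * 42 = 268/5.

268/5


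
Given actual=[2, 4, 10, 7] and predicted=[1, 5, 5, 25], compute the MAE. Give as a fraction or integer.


MAE = (1/4) * (|2-1|=1 + |4-5|=1 + |10-5|=5 + |7-25|=18). Sum = 25. MAE = 25/4.

25/4


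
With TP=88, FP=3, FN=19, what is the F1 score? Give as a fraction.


Precision = 88/91 = 88/91. Recall = 88/107 = 88/107. F1 = 2*P*R/(P+R) = 8/9.

8/9


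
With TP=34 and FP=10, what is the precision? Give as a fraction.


Precision = TP / (TP + FP) = 34 / 44 = 17/22.

17/22


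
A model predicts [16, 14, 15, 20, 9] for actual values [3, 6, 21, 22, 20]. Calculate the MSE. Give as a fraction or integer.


MSE = (1/5) * ((3-16)^2=169 + (6-14)^2=64 + (21-15)^2=36 + (22-20)^2=4 + (20-9)^2=121). Sum = 394. MSE = 394/5.

394/5


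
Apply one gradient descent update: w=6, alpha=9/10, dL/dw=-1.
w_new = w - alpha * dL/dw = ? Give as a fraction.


w_new = 6 - 9/10 * -1 = 6 - -9/10 = 69/10.

69/10


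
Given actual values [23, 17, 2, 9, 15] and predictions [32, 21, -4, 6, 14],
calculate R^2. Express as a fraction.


Mean(y) = 66/5. SS_res = 143. SS_tot = 1284/5. R^2 = 1 - 143/(1284/5) = 569/1284.

569/1284


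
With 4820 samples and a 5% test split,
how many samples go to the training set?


Test set = 4820 * 5% = 241. Training set = 4820 - 241 = 4579.

4579


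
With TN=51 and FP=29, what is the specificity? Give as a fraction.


Specificity = TN / (TN + FP) = 51 / 80 = 51/80.

51/80


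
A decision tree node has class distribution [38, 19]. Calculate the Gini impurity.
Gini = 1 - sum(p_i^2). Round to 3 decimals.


Total = 57. Proportions: 38/57, 19/57. sum(p_i^2) = 0.5556. Gini = 1 - 0.5556 = 0.4444, which rounds to 0.444.

0.444


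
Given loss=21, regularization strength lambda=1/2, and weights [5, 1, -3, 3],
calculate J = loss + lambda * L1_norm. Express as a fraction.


L1 norm = sum(|w|) = 12. J = 21 + 1/2 * 12 = 27.

27


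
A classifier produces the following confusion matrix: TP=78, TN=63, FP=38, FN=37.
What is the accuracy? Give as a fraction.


Accuracy = (TP + TN) / (TP + TN + FP + FN) = (78 + 63) / 216 = 47/72.

47/72


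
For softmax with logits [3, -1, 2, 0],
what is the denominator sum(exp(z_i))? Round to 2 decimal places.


Denom = e^3=20.0855 + e^-1=0.3679 + e^2=7.3891 + e^0=1.0000. Sum = 28.8425, which rounds to 28.84.

28.84


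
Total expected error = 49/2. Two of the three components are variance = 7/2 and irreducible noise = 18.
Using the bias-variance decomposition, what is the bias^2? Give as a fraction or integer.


Total error = bias^2 + variance + irreducible noise. So bias^2 = 49/2 - 7/2 - 18 = 3.

3


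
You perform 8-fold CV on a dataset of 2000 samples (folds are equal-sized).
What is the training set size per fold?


Each validation fold has 2000/8 = 250 samples. Training set = 2000 - 250 = 1750.

1750


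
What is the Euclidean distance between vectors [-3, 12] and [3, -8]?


d = sqrt(sum of squared differences). (-3-3)^2=36, (12--8)^2=400. Sum = 436.

sqrt(436)


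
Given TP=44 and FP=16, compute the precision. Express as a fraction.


Precision = TP / (TP + FP) = 44 / 60 = 11/15.

11/15


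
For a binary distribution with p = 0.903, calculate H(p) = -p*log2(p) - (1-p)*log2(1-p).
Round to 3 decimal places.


H = -0.903*log2(0.903) - 0.097*log2(0.097) = 0.459.

0.459


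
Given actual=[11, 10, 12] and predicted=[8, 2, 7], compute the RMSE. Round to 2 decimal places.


MSE = 32.6667. RMSE = sqrt(32.6667) = 5.72.

5.72


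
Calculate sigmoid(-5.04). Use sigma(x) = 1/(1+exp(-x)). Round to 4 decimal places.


sigma(-5.04) = 1/(1+e^(5.04)) = 1/(1+154.470015) = 1/155.470015 = 0.0064.

0.0064


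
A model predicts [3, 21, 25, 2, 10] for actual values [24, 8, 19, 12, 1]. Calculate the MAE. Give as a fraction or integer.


MAE = (1/5) * (|24-3|=21 + |8-21|=13 + |19-25|=6 + |12-2|=10 + |1-10|=9). Sum = 59. MAE = 59/5.

59/5


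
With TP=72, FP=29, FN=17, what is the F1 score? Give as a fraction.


Precision = 72/101 = 72/101. Recall = 72/89 = 72/89. F1 = 2*P*R/(P+R) = 72/95.

72/95


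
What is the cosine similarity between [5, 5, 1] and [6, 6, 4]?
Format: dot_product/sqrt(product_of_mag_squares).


dot = 64. |a|^2 = 51, |b|^2 = 88. cos = 64/sqrt(4488).

64/sqrt(4488)


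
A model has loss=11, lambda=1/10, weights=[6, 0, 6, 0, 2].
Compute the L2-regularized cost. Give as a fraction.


L2 sq norm = sum(w^2) = 76. J = 11 + 1/10 * 76 = 93/5.

93/5


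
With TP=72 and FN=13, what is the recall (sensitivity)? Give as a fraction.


Recall = TP / (TP + FN) = 72 / 85 = 72/85.

72/85


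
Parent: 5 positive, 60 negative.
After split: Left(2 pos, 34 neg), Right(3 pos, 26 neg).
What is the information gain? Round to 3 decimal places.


H(parent) = 0.3912. H(left) = 0.3095, H(right) = 0.4798. Weighted = (36/65)*0.3095 + (29/65)*0.4798 = 0.3855. IG = 0.3912 - 0.3855 = 0.0057, which rounds to 0.006.

0.006


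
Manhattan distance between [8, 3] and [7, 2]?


d = sum of absolute differences: |8-7|=1 + |3-2|=1 = 2.

2


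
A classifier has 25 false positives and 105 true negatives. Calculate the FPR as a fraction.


FPR = FP / (FP + TN) = 25 / 130 = 5/26.

5/26


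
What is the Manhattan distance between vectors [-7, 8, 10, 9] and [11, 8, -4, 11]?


d = sum of absolute differences: |-7-11|=18 + |8-8|=0 + |10--4|=14 + |9-11|=2 = 34.

34


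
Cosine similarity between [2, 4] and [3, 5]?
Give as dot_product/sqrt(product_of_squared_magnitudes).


dot = 26. |a|^2 = 20, |b|^2 = 34. cos = 26/sqrt(680).

26/sqrt(680)


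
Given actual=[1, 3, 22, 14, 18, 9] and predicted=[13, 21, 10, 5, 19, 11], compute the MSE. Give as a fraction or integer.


MSE = (1/6) * ((1-13)^2=144 + (3-21)^2=324 + (22-10)^2=144 + (14-5)^2=81 + (18-19)^2=1 + (9-11)^2=4). Sum = 698. MSE = 349/3.

349/3


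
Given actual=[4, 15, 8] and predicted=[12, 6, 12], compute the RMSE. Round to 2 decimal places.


MSE = 53.6667. RMSE = sqrt(53.6667) = 7.33.

7.33


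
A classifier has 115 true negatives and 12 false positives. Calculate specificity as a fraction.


Specificity = TN / (TN + FP) = 115 / 127 = 115/127.

115/127


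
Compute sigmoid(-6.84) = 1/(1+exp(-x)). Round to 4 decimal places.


sigma(-6.84) = 1/(1+e^(6.84)) = 1/(1+934.489135) = 1/935.489135 = 0.0011.

0.0011


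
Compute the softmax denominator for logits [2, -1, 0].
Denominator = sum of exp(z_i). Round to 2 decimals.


Denom = e^2=7.3891 + e^-1=0.3679 + e^0=1.0000. Sum = 8.7570, which rounds to 8.76.

8.76


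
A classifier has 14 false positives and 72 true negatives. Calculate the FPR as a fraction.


FPR = FP / (FP + TN) = 14 / 86 = 7/43.

7/43


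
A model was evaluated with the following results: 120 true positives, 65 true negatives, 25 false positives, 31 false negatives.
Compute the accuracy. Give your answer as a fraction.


Accuracy = (TP + TN) / (TP + TN + FP + FN) = (120 + 65) / 241 = 185/241.

185/241


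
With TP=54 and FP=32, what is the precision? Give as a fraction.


Precision = TP / (TP + FP) = 54 / 86 = 27/43.

27/43


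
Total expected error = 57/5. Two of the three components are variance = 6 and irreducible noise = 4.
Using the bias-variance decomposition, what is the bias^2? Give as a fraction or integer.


Total error = bias^2 + variance + irreducible noise. So bias^2 = 57/5 - 6 - 4 = 7/5.

7/5


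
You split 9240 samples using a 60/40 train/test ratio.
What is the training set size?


Test set = 9240 * 40% = 3696. Training set = 9240 - 3696 = 5544.

5544


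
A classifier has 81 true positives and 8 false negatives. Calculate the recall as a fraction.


Recall = TP / (TP + FN) = 81 / 89 = 81/89.

81/89


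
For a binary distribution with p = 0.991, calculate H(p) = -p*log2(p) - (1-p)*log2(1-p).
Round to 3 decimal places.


H = -0.991*log2(0.991) - 0.009*log2(0.009) = 0.074.

0.074


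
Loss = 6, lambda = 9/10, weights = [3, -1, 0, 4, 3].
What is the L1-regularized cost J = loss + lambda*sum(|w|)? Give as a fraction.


L1 norm = sum(|w|) = 11. J = 6 + 9/10 * 11 = 159/10.

159/10


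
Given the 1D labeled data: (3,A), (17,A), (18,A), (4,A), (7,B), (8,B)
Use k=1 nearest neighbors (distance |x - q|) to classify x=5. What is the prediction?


Distances: |3-5|=2, |17-5|=12, |18-5|=13, |4-5|=1, |7-5|=2, |8-5|=3. 1 nearest: (4,A). Counts: {'A': 1}. Majority class: A.

A


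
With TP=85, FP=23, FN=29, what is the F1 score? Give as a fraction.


Precision = 85/108 = 85/108. Recall = 85/114 = 85/114. F1 = 2*P*R/(P+R) = 85/111.

85/111


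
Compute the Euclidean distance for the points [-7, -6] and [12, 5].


d = sqrt(sum of squared differences). (-7-12)^2=361, (-6-5)^2=121. Sum = 482.

sqrt(482)


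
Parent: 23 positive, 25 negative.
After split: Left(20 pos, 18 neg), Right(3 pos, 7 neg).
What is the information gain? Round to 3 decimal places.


H(parent) = 0.9987. H(left) = 0.9980, H(right) = 0.8813. Weighted = (38/48)*0.9980 + (10/48)*0.8813 = 0.9737. IG = 0.9987 - 0.9737 = 0.0250, which rounds to 0.025.

0.025


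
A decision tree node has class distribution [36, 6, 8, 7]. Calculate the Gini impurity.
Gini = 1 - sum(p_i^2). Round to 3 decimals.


Total = 57. Proportions: 36/57, 6/57, 8/57, 7/57. sum(p_i^2) = 0.4448. Gini = 1 - 0.4448 = 0.5552, which rounds to 0.555.

0.555


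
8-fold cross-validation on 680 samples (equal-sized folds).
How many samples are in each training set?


Each validation fold has 680/8 = 85 samples. Training set = 680 - 85 = 595.

595


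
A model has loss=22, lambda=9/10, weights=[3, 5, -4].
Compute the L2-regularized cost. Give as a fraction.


L2 sq norm = sum(w^2) = 50. J = 22 + 9/10 * 50 = 67.

67


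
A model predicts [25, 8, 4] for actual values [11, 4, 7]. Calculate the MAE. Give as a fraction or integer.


MAE = (1/3) * (|11-25|=14 + |4-8|=4 + |7-4|=3). Sum = 21. MAE = 7.

7


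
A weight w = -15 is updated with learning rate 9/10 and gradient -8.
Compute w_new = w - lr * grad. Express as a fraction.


w_new = -15 - 9/10 * -8 = -15 - -36/5 = -39/5.

-39/5


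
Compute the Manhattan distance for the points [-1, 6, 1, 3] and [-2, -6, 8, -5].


d = sum of absolute differences: |-1--2|=1 + |6--6|=12 + |1-8|=7 + |3--5|=8 = 28.

28


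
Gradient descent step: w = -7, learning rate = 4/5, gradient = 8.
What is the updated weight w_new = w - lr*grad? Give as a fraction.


w_new = -7 - 4/5 * 8 = -7 - 32/5 = -67/5.

-67/5


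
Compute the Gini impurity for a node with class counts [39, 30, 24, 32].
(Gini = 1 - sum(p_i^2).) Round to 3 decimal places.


Total = 125. Proportions: 39/125, 30/125, 24/125, 32/125. sum(p_i^2) = 0.2573. Gini = 1 - 0.2573 = 0.7427, which rounds to 0.743.

0.743


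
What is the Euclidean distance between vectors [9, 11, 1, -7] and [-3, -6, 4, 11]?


d = sqrt(sum of squared differences). (9--3)^2=144, (11--6)^2=289, (1-4)^2=9, (-7-11)^2=324. Sum = 766.

sqrt(766)


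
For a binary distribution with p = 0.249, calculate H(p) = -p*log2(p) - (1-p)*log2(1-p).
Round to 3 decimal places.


H = -0.249*log2(0.249) - 0.751*log2(0.751) = 0.810.

0.810


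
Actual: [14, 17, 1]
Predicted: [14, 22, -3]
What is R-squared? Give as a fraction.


Mean(y) = 32/3. SS_res = 41. SS_tot = 434/3. R^2 = 1 - 41/(434/3) = 311/434.

311/434


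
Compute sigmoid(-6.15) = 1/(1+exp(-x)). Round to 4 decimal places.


sigma(-6.15) = 1/(1+e^(6.15)) = 1/(1+468.717387) = 1/469.717387 = 0.0021.

0.0021


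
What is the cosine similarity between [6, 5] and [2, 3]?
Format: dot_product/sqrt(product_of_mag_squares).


dot = 27. |a|^2 = 61, |b|^2 = 13. cos = 27/sqrt(793).

27/sqrt(793)


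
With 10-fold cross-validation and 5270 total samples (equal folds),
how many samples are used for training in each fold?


Each validation fold has 5270/10 = 527 samples. Training set = 5270 - 527 = 4743.

4743


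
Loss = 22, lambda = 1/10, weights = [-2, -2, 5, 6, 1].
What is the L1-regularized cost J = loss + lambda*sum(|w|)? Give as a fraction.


L1 norm = sum(|w|) = 16. J = 22 + 1/10 * 16 = 118/5.

118/5


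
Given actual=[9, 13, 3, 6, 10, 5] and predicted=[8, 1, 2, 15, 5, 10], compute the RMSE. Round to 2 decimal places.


MSE = 46.1667. RMSE = sqrt(46.1667) = 6.79.

6.79


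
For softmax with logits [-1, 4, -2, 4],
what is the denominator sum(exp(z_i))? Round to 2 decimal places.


Denom = e^-1=0.3679 + e^4=54.5982 + e^-2=0.1353 + e^4=54.5982. Sum = 109.6996, which rounds to 109.70.

109.70


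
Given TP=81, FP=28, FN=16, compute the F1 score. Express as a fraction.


Precision = 81/109 = 81/109. Recall = 81/97 = 81/97. F1 = 2*P*R/(P+R) = 81/103.

81/103


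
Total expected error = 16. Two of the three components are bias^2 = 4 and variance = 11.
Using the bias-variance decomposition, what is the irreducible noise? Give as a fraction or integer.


Total error = bias^2 + variance + irreducible noise. So irreducible noise = 16 - 4 - 11 = 1.

1


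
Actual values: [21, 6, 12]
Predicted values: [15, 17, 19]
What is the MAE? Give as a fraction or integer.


MAE = (1/3) * (|21-15|=6 + |6-17|=11 + |12-19|=7). Sum = 24. MAE = 8.

8


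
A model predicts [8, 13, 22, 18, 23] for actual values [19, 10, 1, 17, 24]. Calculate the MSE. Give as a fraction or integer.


MSE = (1/5) * ((19-8)^2=121 + (10-13)^2=9 + (1-22)^2=441 + (17-18)^2=1 + (24-23)^2=1). Sum = 573. MSE = 573/5.

573/5


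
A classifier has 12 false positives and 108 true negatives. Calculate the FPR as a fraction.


FPR = FP / (FP + TN) = 12 / 120 = 1/10.

1/10


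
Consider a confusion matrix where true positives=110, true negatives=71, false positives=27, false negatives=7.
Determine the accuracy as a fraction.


Accuracy = (TP + TN) / (TP + TN + FP + FN) = (110 + 71) / 215 = 181/215.

181/215


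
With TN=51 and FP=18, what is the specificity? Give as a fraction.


Specificity = TN / (TN + FP) = 51 / 69 = 17/23.

17/23


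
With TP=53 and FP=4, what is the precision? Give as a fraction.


Precision = TP / (TP + FP) = 53 / 57 = 53/57.

53/57


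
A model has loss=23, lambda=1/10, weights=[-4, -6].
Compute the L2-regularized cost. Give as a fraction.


L2 sq norm = sum(w^2) = 52. J = 23 + 1/10 * 52 = 141/5.

141/5


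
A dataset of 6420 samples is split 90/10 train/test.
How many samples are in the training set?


Test set = 6420 * 10% = 642. Training set = 6420 - 642 = 5778.

5778


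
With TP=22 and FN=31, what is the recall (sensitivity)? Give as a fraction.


Recall = TP / (TP + FN) = 22 / 53 = 22/53.

22/53


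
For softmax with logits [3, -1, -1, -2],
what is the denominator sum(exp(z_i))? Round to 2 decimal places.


Denom = e^3=20.0855 + e^-1=0.3679 + e^-1=0.3679 + e^-2=0.1353. Sum = 20.9566, which rounds to 20.96.

20.96


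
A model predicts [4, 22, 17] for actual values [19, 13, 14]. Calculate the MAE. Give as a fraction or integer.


MAE = (1/3) * (|19-4|=15 + |13-22|=9 + |14-17|=3). Sum = 27. MAE = 9.

9


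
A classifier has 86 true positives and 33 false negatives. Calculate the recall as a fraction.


Recall = TP / (TP + FN) = 86 / 119 = 86/119.

86/119


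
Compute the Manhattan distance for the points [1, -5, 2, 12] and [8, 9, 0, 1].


d = sum of absolute differences: |1-8|=7 + |-5-9|=14 + |2-0|=2 + |12-1|=11 = 34.

34


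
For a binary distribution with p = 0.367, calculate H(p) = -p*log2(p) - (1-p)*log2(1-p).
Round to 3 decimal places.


H = -0.367*log2(0.367) - 0.633*log2(0.633) = 0.948.

0.948


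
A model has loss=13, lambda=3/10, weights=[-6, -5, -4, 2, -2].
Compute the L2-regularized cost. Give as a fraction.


L2 sq norm = sum(w^2) = 85. J = 13 + 3/10 * 85 = 77/2.

77/2


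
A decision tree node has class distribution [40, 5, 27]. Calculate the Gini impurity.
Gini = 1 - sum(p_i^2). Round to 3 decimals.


Total = 72. Proportions: 40/72, 5/72, 27/72. sum(p_i^2) = 0.4541. Gini = 1 - 0.4541 = 0.5459, which rounds to 0.546.

0.546


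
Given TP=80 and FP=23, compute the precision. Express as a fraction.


Precision = TP / (TP + FP) = 80 / 103 = 80/103.

80/103


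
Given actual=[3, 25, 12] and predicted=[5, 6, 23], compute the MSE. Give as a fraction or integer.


MSE = (1/3) * ((3-5)^2=4 + (25-6)^2=361 + (12-23)^2=121). Sum = 486. MSE = 162.

162


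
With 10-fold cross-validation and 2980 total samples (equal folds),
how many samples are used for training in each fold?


Each validation fold has 2980/10 = 298 samples. Training set = 2980 - 298 = 2682.

2682


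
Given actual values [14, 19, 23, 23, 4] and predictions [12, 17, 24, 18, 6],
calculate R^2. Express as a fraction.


Mean(y) = 83/5. SS_res = 38. SS_tot = 1266/5. R^2 = 1 - 38/(1266/5) = 538/633.

538/633


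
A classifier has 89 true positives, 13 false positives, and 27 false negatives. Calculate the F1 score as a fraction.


Precision = 89/102 = 89/102. Recall = 89/116 = 89/116. F1 = 2*P*R/(P+R) = 89/109.

89/109


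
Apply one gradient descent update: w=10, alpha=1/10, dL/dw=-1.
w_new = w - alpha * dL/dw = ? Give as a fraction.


w_new = 10 - 1/10 * -1 = 10 - -1/10 = 101/10.

101/10


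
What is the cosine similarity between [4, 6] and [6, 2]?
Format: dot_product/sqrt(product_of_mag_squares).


dot = 36. |a|^2 = 52, |b|^2 = 40. cos = 36/sqrt(2080).

36/sqrt(2080)


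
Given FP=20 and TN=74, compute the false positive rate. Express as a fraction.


FPR = FP / (FP + TN) = 20 / 94 = 10/47.

10/47


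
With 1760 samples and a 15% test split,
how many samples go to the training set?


Test set = 1760 * 15% = 264. Training set = 1760 - 264 = 1496.

1496


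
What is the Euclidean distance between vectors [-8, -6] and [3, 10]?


d = sqrt(sum of squared differences). (-8-3)^2=121, (-6-10)^2=256. Sum = 377.

sqrt(377)


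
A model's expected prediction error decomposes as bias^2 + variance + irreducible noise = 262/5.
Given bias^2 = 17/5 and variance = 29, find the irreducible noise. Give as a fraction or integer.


Total error = bias^2 + variance + irreducible noise. So irreducible noise = 262/5 - 17/5 - 29 = 20.

20


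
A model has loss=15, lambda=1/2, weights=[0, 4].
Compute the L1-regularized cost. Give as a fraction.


L1 norm = sum(|w|) = 4. J = 15 + 1/2 * 4 = 17.

17


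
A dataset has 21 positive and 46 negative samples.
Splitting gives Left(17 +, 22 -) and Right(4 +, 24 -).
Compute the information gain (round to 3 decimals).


H(parent) = 0.8971. H(left) = 0.9881, H(right) = 0.5917. Weighted = (39/67)*0.9881 + (28/67)*0.5917 = 0.8224. IG = 0.8971 - 0.8224 = 0.0747, which rounds to 0.075.

0.075


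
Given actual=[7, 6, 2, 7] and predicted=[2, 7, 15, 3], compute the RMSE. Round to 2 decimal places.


MSE = 52.7500. RMSE = sqrt(52.7500) = 7.26.

7.26


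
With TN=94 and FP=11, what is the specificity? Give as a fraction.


Specificity = TN / (TN + FP) = 94 / 105 = 94/105.

94/105


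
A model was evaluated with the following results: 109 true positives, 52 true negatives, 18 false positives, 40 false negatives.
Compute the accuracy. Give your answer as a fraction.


Accuracy = (TP + TN) / (TP + TN + FP + FN) = (109 + 52) / 219 = 161/219.

161/219


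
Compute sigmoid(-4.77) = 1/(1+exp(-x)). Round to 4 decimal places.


sigma(-4.77) = 1/(1+e^(4.77)) = 1/(1+117.919242) = 1/118.919242 = 0.0084.

0.0084


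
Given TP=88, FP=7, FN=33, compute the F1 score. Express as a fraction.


Precision = 88/95 = 88/95. Recall = 88/121 = 8/11. F1 = 2*P*R/(P+R) = 22/27.

22/27


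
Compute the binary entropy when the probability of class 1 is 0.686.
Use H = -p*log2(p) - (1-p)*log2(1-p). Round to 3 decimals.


H = -0.686*log2(0.686) - 0.314*log2(0.314) = 0.898.

0.898


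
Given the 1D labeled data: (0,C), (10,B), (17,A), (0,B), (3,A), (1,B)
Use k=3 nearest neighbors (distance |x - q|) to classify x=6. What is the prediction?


Distances: |0-6|=6, |10-6|=4, |17-6|=11, |0-6|=6, |3-6|=3, |1-6|=5. 3 nearest: (3,A), (10,B), (1,B). Counts: {'A': 1, 'B': 2}. Majority class: B.

B


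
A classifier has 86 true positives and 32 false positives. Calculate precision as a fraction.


Precision = TP / (TP + FP) = 86 / 118 = 43/59.

43/59


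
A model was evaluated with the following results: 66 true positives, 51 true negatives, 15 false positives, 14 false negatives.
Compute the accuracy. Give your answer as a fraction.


Accuracy = (TP + TN) / (TP + TN + FP + FN) = (66 + 51) / 146 = 117/146.

117/146


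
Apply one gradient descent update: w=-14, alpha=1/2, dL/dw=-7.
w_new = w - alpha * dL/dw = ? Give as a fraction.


w_new = -14 - 1/2 * -7 = -14 - -7/2 = -21/2.

-21/2


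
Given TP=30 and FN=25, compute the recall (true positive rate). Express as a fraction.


Recall = TP / (TP + FN) = 30 / 55 = 6/11.

6/11


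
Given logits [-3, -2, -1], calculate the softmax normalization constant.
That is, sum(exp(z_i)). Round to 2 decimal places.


Denom = e^-3=0.0498 + e^-2=0.1353 + e^-1=0.3679. Sum = 0.5530, which rounds to 0.55.

0.55


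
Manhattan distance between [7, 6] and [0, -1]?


d = sum of absolute differences: |7-0|=7 + |6--1|=7 = 14.

14


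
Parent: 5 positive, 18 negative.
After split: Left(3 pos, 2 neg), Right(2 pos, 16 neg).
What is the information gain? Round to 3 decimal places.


H(parent) = 0.7554. H(left) = 0.9710, H(right) = 0.5033. Weighted = (5/23)*0.9710 + (18/23)*0.5033 = 0.6050. IG = 0.7554 - 0.6050 = 0.1504, which rounds to 0.150.

0.150


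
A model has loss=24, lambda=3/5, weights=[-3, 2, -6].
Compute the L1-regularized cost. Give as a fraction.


L1 norm = sum(|w|) = 11. J = 24 + 3/5 * 11 = 153/5.

153/5


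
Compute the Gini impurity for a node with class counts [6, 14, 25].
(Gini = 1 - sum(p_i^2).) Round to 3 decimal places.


Total = 45. Proportions: 6/45, 14/45, 25/45. sum(p_i^2) = 0.4232. Gini = 1 - 0.4232 = 0.5768, which rounds to 0.577.

0.577


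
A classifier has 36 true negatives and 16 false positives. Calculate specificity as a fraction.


Specificity = TN / (TN + FP) = 36 / 52 = 9/13.

9/13


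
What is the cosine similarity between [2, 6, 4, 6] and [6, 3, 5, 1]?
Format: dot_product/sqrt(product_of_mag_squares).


dot = 56. |a|^2 = 92, |b|^2 = 71. cos = 56/sqrt(6532).

56/sqrt(6532)


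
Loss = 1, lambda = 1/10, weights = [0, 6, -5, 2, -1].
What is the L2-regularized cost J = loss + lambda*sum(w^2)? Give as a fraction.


L2 sq norm = sum(w^2) = 66. J = 1 + 1/10 * 66 = 38/5.

38/5


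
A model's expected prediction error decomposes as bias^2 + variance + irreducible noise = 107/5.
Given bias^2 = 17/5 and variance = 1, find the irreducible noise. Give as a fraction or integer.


Total error = bias^2 + variance + irreducible noise. So irreducible noise = 107/5 - 17/5 - 1 = 17.

17


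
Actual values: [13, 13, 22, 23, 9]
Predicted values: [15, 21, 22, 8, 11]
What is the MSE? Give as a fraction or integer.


MSE = (1/5) * ((13-15)^2=4 + (13-21)^2=64 + (22-22)^2=0 + (23-8)^2=225 + (9-11)^2=4). Sum = 297. MSE = 297/5.

297/5


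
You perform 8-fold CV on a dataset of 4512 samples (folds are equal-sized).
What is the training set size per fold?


Each validation fold has 4512/8 = 564 samples. Training set = 4512 - 564 = 3948.

3948


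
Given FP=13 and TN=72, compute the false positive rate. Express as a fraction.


FPR = FP / (FP + TN) = 13 / 85 = 13/85.

13/85


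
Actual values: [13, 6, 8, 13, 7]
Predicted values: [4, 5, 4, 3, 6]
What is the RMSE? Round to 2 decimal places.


MSE = 39.8000. RMSE = sqrt(39.8000) = 6.31.

6.31


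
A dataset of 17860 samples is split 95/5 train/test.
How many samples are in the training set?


Test set = 17860 * 5% = 893. Training set = 17860 - 893 = 16967.

16967


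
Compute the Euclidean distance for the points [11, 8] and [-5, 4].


d = sqrt(sum of squared differences). (11--5)^2=256, (8-4)^2=16. Sum = 272.

sqrt(272)


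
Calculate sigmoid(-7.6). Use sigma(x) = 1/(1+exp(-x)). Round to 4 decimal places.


sigma(-7.6) = 1/(1+e^(7.6)) = 1/(1+1998.195895) = 1/1999.195895 = 0.0005.

0.0005


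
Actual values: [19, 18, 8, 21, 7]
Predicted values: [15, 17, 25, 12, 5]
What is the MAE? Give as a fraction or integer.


MAE = (1/5) * (|19-15|=4 + |18-17|=1 + |8-25|=17 + |21-12|=9 + |7-5|=2). Sum = 33. MAE = 33/5.

33/5


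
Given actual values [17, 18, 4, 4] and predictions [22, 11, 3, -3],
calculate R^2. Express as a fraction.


Mean(y) = 43/4. SS_res = 124. SS_tot = 731/4. R^2 = 1 - 124/(731/4) = 235/731.

235/731


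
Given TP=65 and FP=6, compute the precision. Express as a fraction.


Precision = TP / (TP + FP) = 65 / 71 = 65/71.

65/71


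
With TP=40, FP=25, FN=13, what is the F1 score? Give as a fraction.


Precision = 40/65 = 8/13. Recall = 40/53 = 40/53. F1 = 2*P*R/(P+R) = 40/59.

40/59


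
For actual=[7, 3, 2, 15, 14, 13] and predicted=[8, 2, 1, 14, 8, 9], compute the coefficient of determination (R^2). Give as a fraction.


Mean(y) = 9. SS_res = 56. SS_tot = 166. R^2 = 1 - 56/(166) = 55/83.

55/83


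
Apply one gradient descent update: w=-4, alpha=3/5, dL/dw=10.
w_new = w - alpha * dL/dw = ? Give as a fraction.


w_new = -4 - 3/5 * 10 = -4 - 6 = -10.

-10


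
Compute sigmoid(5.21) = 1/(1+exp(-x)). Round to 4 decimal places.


sigma(5.21) = 1/(1+e^(-5.21)) = 1/(1+0.005462) = 1/1.005462 = 0.9946.

0.9946


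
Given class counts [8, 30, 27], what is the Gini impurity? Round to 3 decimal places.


Total = 65. Proportions: 8/65, 30/65, 27/65. sum(p_i^2) = 0.4007. Gini = 1 - 0.4007 = 0.5993, which rounds to 0.599.

0.599


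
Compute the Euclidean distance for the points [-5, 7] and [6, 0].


d = sqrt(sum of squared differences). (-5-6)^2=121, (7-0)^2=49. Sum = 170.

sqrt(170)


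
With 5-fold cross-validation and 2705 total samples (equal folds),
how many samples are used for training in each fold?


Each validation fold has 2705/5 = 541 samples. Training set = 2705 - 541 = 2164.

2164


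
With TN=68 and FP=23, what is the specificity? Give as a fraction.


Specificity = TN / (TN + FP) = 68 / 91 = 68/91.

68/91


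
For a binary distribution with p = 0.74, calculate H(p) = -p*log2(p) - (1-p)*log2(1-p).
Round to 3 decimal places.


H = -0.74*log2(0.74) - 0.26*log2(0.26) = 0.827.

0.827


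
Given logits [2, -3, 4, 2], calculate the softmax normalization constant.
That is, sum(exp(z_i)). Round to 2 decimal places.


Denom = e^2=7.3891 + e^-3=0.0498 + e^4=54.5982 + e^2=7.3891. Sum = 69.4262, which rounds to 69.43.

69.43


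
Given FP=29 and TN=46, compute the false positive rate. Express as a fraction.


FPR = FP / (FP + TN) = 29 / 75 = 29/75.

29/75


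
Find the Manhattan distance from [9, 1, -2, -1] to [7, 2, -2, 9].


d = sum of absolute differences: |9-7|=2 + |1-2|=1 + |-2--2|=0 + |-1-9|=10 = 13.

13


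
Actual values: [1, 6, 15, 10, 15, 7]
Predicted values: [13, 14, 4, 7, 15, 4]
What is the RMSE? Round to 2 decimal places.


MSE = 57.8333. RMSE = sqrt(57.8333) = 7.60.

7.60


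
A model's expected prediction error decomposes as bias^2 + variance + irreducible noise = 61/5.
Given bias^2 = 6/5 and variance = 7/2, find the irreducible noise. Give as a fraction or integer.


Total error = bias^2 + variance + irreducible noise. So irreducible noise = 61/5 - 6/5 - 7/2 = 15/2.

15/2


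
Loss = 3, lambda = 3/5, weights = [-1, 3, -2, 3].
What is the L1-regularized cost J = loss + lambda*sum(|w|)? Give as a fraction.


L1 norm = sum(|w|) = 9. J = 3 + 3/5 * 9 = 42/5.

42/5


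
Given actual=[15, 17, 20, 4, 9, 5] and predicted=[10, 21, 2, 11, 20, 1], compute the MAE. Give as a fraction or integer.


MAE = (1/6) * (|15-10|=5 + |17-21|=4 + |20-2|=18 + |4-11|=7 + |9-20|=11 + |5-1|=4). Sum = 49. MAE = 49/6.

49/6


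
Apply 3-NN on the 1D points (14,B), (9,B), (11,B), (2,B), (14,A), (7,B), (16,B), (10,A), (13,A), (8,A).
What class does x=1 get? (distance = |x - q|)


Distances: |14-1|=13, |9-1|=8, |11-1|=10, |2-1|=1, |14-1|=13, |7-1|=6, |16-1|=15, |10-1|=9, |13-1|=12, |8-1|=7. 3 nearest: (2,B), (7,B), (8,A). Counts: {'B': 2, 'A': 1}. Majority class: B.

B


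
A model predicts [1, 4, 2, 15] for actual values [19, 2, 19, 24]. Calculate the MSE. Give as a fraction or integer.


MSE = (1/4) * ((19-1)^2=324 + (2-4)^2=4 + (19-2)^2=289 + (24-15)^2=81). Sum = 698. MSE = 349/2.

349/2


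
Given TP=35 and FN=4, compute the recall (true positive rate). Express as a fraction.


Recall = TP / (TP + FN) = 35 / 39 = 35/39.

35/39


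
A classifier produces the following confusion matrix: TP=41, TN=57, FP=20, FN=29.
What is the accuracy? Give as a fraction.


Accuracy = (TP + TN) / (TP + TN + FP + FN) = (41 + 57) / 147 = 2/3.

2/3


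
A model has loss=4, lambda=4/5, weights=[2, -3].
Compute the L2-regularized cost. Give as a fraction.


L2 sq norm = sum(w^2) = 13. J = 4 + 4/5 * 13 = 72/5.

72/5


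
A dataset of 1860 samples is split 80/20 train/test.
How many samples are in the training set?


Test set = 1860 * 20% = 372. Training set = 1860 - 372 = 1488.

1488


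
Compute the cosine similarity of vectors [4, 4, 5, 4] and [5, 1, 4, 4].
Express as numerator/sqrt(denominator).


dot = 60. |a|^2 = 73, |b|^2 = 58. cos = 60/sqrt(4234).

60/sqrt(4234)


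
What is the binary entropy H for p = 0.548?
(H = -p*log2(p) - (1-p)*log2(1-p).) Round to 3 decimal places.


H = -0.548*log2(0.548) - 0.452*log2(0.452) = 0.993.

0.993


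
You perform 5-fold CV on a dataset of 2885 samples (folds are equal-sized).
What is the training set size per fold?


Each validation fold has 2885/5 = 577 samples. Training set = 2885 - 577 = 2308.

2308


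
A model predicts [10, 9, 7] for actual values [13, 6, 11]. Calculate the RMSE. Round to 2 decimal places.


MSE = 11.3333. RMSE = sqrt(11.3333) = 3.37.

3.37


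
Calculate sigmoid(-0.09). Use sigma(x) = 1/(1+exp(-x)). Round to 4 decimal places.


sigma(-0.09) = 1/(1+e^(0.09)) = 1/(1+1.094174) = 1/2.094174 = 0.4775.

0.4775


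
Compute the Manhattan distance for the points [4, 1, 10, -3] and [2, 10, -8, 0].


d = sum of absolute differences: |4-2|=2 + |1-10|=9 + |10--8|=18 + |-3-0|=3 = 32.

32


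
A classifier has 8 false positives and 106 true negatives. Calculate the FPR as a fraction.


FPR = FP / (FP + TN) = 8 / 114 = 4/57.

4/57


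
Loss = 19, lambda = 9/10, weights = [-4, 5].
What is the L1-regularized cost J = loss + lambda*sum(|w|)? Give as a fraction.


L1 norm = sum(|w|) = 9. J = 19 + 9/10 * 9 = 271/10.

271/10


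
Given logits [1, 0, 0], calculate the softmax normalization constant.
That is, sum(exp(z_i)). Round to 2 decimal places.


Denom = e^1=2.7183 + e^0=1.0000 + e^0=1.0000. Sum = 4.7183, which rounds to 4.72.

4.72


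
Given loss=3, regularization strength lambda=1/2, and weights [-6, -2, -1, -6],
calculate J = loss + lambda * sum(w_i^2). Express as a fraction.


L2 sq norm = sum(w^2) = 77. J = 3 + 1/2 * 77 = 83/2.

83/2


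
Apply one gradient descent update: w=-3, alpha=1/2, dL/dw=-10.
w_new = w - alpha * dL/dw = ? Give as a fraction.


w_new = -3 - 1/2 * -10 = -3 - -5 = 2.

2


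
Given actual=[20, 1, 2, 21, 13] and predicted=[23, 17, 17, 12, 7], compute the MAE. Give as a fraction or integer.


MAE = (1/5) * (|20-23|=3 + |1-17|=16 + |2-17|=15 + |21-12|=9 + |13-7|=6). Sum = 49. MAE = 49/5.

49/5


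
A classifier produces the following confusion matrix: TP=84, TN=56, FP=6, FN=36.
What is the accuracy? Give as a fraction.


Accuracy = (TP + TN) / (TP + TN + FP + FN) = (84 + 56) / 182 = 10/13.

10/13


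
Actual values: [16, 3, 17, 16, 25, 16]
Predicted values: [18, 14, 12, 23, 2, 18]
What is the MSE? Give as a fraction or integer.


MSE = (1/6) * ((16-18)^2=4 + (3-14)^2=121 + (17-12)^2=25 + (16-23)^2=49 + (25-2)^2=529 + (16-18)^2=4). Sum = 732. MSE = 122.

122


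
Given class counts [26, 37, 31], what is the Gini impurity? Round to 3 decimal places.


Total = 94. Proportions: 26/94, 37/94, 31/94. sum(p_i^2) = 0.3402. Gini = 1 - 0.3402 = 0.6598, which rounds to 0.660.

0.660


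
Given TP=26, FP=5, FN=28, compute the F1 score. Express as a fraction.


Precision = 26/31 = 26/31. Recall = 26/54 = 13/27. F1 = 2*P*R/(P+R) = 52/85.

52/85


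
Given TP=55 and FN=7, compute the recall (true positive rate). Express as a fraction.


Recall = TP / (TP + FN) = 55 / 62 = 55/62.

55/62


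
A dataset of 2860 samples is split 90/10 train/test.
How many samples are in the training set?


Test set = 2860 * 10% = 286. Training set = 2860 - 286 = 2574.

2574


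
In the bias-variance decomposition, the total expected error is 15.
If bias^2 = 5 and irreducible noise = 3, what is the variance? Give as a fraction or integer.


Total error = bias^2 + variance + irreducible noise. So variance = 15 - 5 - 3 = 7.

7


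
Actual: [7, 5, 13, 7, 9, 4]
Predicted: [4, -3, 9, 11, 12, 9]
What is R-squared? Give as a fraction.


Mean(y) = 15/2. SS_res = 139. SS_tot = 103/2. R^2 = 1 - 139/(103/2) = -175/103.

-175/103


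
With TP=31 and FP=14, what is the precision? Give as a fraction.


Precision = TP / (TP + FP) = 31 / 45 = 31/45.

31/45


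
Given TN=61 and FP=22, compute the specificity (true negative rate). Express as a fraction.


Specificity = TN / (TN + FP) = 61 / 83 = 61/83.

61/83


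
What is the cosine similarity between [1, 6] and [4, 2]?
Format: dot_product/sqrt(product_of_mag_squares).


dot = 16. |a|^2 = 37, |b|^2 = 20. cos = 16/sqrt(740).

16/sqrt(740)


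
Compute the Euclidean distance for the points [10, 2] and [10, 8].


d = sqrt(sum of squared differences). (10-10)^2=0, (2-8)^2=36. Sum = 36.

6


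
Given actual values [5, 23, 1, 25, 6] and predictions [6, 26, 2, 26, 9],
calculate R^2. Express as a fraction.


Mean(y) = 12. SS_res = 21. SS_tot = 496. R^2 = 1 - 21/(496) = 475/496.

475/496


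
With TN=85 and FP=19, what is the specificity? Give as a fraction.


Specificity = TN / (TN + FP) = 85 / 104 = 85/104.

85/104


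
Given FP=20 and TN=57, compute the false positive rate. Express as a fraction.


FPR = FP / (FP + TN) = 20 / 77 = 20/77.

20/77


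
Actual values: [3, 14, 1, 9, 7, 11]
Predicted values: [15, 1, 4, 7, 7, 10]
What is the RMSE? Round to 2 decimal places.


MSE = 54.5000. RMSE = sqrt(54.5000) = 7.38.

7.38


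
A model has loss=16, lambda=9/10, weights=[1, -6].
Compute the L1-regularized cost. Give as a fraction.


L1 norm = sum(|w|) = 7. J = 16 + 9/10 * 7 = 223/10.

223/10


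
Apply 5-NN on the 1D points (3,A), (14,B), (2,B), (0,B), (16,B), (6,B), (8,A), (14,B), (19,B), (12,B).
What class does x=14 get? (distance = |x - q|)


Distances: |3-14|=11, |14-14|=0, |2-14|=12, |0-14|=14, |16-14|=2, |6-14|=8, |8-14|=6, |14-14|=0, |19-14|=5, |12-14|=2. 5 nearest: (14,B), (14,B), (16,B), (12,B), (19,B). Counts: {'B': 5}. Majority class: B.

B
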